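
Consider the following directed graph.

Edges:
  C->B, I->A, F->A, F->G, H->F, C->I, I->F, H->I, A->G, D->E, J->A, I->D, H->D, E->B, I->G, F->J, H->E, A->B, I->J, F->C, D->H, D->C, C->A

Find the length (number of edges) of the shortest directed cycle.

For each vertex v, BFS finds the shortest path from v back to v.
The shortest such closed walk is H → D → H, length 2.

2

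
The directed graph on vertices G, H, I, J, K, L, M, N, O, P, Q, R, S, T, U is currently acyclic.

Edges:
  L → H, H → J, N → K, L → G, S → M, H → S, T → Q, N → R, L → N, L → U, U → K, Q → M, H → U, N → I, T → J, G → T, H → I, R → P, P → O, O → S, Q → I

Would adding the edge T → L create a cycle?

Adding T→L creates a cycle iff L can already reach T.
Path from L: L → G → T.
So L → … → T → L is a cycle.

Yes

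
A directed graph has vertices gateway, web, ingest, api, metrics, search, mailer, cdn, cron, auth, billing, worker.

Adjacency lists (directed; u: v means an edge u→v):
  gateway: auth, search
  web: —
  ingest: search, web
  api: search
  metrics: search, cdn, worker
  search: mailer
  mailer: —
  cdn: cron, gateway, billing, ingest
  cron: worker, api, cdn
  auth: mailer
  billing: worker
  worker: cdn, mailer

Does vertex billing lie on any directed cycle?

Yes

billing is on a cycle iff billing can reach itself via ≥1 edge.
billing → worker → cdn → billing — yes.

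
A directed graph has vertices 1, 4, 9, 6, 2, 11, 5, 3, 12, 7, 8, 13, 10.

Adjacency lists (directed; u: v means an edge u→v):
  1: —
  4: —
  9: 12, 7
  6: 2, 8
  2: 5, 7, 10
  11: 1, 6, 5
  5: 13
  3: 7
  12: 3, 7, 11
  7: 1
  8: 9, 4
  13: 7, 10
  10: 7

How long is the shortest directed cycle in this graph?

5

For each vertex v, BFS finds the shortest path from v back to v.
The shortest such closed walk is 11 → 6 → 8 → 9 → 12 → 11, length 5.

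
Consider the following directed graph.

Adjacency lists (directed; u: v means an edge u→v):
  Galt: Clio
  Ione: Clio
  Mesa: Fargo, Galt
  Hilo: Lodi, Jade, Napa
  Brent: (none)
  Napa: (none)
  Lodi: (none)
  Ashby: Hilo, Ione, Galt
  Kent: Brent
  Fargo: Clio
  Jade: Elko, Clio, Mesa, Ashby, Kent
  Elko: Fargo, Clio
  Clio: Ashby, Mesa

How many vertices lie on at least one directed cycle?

9

A vertex is on a directed cycle iff it belongs to a strongly connected component of size ≥ 2 (or has a self-loop).
The vertices on cycles are {Clio, Elko, Galt, Hilo, Ione, Jade, Mesa, Ashby, Fargo} — 9 in total.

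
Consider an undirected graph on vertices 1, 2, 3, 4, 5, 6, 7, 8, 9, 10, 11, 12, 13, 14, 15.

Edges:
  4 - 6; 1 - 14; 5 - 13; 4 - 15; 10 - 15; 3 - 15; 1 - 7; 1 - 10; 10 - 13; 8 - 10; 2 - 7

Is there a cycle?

DFS, tracking each vertex's parent; an edge to a visited non-parent vertex closes a cycle.
Start from 12:
visit 12 (parent –)
visit 1 (parent –)
  visit 14 (parent 1)
    14–1: parent, skip
  visit 7 (parent 1)
    7–1: parent, skip
    visit 2 (parent 7)
      2–7: parent, skip
  visit 10 (parent 1)
    visit 13 (parent 10)
      13–10: parent, skip
      visit 5 (parent 13)
        5–13: parent, skip
    visit 8 (parent 10)
      8–10: parent, skip
    10–1: parent, skip
    visit 15 (parent 10)
      visit 3 (parent 15)
        3–15: parent, skip
      visit 4 (parent 15)
        visit 6 (parent 4)
          6–4: parent, skip
        4–15: parent, skip
      15–10: parent, skip
visit 9 (parent –)
visit 11 (parent –)
No non-parent visited neighbor found — the graph is a forest.

No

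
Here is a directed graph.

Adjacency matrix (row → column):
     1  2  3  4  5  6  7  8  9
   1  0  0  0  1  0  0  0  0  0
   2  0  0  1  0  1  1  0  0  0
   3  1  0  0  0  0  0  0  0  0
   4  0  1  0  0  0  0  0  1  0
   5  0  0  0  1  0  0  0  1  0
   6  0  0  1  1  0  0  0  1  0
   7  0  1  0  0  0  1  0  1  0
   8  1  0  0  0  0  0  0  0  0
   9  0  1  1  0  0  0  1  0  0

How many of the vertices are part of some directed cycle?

7

A vertex is on a directed cycle iff it belongs to a strongly connected component of size ≥ 2 (or has a self-loop).
The vertices on cycles are {1, 2, 3, 4, 5, 6, 8} — 7 in total.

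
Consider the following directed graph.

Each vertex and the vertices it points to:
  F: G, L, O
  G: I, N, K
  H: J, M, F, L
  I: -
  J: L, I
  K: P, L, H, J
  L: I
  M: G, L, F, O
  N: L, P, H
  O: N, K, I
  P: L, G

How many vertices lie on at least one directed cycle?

8

A vertex is on a directed cycle iff it belongs to a strongly connected component of size ≥ 2 (or has a self-loop).
The vertices on cycles are {F, G, H, K, M, N, O, P} — 8 in total.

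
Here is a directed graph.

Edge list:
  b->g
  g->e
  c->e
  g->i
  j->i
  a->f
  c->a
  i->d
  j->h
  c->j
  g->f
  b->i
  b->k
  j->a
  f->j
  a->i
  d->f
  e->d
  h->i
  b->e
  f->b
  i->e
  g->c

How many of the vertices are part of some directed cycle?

10

A vertex is on a directed cycle iff it belongs to a strongly connected component of size ≥ 2 (or has a self-loop).
The vertices on cycles are {a, b, c, d, e, f, g, h, i, j} — 10 in total.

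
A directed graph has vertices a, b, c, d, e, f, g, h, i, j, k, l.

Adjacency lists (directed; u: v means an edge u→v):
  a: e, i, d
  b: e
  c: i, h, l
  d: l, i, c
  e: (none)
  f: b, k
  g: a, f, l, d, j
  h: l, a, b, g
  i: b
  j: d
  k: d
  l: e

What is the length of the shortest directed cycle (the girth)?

4

For each vertex v, BFS finds the shortest path from v back to v.
The shortest such closed walk is c → h → a → d → c, length 4.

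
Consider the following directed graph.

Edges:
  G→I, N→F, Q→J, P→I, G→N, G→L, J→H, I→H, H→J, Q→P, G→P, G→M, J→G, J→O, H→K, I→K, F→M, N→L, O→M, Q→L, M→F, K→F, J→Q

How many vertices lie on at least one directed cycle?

8

A vertex is on a directed cycle iff it belongs to a strongly connected component of size ≥ 2 (or has a self-loop).
The vertices on cycles are {F, G, H, I, J, M, P, Q} — 8 in total.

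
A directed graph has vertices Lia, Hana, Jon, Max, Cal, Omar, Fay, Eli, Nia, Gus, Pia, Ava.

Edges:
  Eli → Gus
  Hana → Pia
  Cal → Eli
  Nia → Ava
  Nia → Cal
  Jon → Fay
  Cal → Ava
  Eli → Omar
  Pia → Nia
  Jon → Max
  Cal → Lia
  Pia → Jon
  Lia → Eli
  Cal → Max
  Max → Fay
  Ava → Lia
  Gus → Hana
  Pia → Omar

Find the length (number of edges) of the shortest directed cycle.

6

For each vertex v, BFS finds the shortest path from v back to v.
The shortest such closed walk is Pia → Nia → Cal → Eli → Gus → Hana → Pia, length 6.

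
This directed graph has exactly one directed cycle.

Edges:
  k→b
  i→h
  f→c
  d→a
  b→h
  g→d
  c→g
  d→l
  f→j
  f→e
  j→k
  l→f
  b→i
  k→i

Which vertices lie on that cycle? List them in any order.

c, d, f, g, l

DFS with gray/black marking from f:
f gray
  c gray
    g gray
      d gray
        l gray
          l→f: f is gray → back edge
Back edge closes the cycle f → c → g → d → l → f; its vertices are {c, d, f, g, l}.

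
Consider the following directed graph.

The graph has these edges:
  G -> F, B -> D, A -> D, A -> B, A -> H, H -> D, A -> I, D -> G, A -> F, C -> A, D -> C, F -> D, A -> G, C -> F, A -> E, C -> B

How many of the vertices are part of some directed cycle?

7

A vertex is on a directed cycle iff it belongs to a strongly connected component of size ≥ 2 (or has a self-loop).
The vertices on cycles are {A, B, C, D, F, G, H} — 7 in total.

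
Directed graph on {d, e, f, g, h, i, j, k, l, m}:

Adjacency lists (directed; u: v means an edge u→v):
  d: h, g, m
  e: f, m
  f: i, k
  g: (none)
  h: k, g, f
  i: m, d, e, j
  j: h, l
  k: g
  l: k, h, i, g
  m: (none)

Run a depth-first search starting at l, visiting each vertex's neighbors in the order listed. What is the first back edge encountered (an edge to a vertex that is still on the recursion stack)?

d->h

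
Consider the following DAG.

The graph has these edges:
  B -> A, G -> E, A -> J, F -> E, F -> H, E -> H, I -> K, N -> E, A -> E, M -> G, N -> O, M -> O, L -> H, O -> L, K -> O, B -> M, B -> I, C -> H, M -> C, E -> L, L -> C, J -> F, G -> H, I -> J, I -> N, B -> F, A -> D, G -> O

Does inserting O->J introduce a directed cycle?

No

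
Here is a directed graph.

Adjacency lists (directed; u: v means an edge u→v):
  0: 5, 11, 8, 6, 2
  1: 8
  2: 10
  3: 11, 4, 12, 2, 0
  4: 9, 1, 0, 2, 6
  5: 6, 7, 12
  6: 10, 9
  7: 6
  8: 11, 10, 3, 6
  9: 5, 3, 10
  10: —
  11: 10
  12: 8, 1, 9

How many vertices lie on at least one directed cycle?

10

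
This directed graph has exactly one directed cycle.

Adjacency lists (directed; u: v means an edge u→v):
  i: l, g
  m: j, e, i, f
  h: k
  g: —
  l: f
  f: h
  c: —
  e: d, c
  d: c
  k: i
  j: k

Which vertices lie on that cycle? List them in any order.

f, h, i, k, l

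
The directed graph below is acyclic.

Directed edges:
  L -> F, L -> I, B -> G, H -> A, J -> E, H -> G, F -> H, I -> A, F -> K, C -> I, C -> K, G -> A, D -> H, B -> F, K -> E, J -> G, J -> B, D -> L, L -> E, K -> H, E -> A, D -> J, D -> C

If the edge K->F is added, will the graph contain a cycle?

Yes

Adding K→F creates a cycle iff F can already reach K.
Path from F: F → K.
So F → … → K → F is a cycle.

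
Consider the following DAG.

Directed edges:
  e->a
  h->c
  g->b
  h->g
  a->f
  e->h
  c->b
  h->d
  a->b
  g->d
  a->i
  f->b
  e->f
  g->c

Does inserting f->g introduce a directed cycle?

Adding f→g creates a cycle iff g can already reach f.
Explore from g: no path reaches f. The graph stays acyclic.

No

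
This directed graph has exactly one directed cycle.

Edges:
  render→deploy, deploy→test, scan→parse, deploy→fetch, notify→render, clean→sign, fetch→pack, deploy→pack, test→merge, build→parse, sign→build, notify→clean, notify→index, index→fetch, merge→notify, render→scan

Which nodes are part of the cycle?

DFS with gray/black marking from notify:
notify gray
  index gray
    fetch gray
      pack gray
      pack black
    fetch black
  index black
  render gray
    scan gray
      parse gray
      parse black
    scan black
    deploy gray
      deploy→fetch: fetch black — skip
      deploy→pack: pack black — skip
      test gray
        merge gray
          merge→notify: notify is gray → back edge
Back edge closes the cycle notify → render → deploy → test → merge → notify; its vertices are {test, merge, deploy, notify, render}.

test, merge, deploy, notify, render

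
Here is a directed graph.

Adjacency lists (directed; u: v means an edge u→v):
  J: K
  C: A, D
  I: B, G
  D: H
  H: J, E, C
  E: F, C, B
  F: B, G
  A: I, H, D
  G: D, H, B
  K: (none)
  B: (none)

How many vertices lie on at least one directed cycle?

A vertex is on a directed cycle iff it belongs to a strongly connected component of size ≥ 2 (or has a self-loop).
The vertices on cycles are {A, C, D, E, F, G, H, I} — 8 in total.

8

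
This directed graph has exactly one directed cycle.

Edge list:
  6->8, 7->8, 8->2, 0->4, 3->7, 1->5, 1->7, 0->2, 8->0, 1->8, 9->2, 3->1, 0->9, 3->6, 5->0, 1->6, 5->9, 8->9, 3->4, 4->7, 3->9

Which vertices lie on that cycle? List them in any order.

0, 4, 7, 8

DFS with gray/black marking from 4:
4 gray
  7 gray
    8 gray
      2 gray
      2 black
      0 gray
        9 gray
          9→2: 2 black — skip
        9 black
        0→2: 2 black — skip
        0→4: 4 is gray → back edge
Back edge closes the cycle 4 → 7 → 8 → 0 → 4; its vertices are {0, 4, 7, 8}.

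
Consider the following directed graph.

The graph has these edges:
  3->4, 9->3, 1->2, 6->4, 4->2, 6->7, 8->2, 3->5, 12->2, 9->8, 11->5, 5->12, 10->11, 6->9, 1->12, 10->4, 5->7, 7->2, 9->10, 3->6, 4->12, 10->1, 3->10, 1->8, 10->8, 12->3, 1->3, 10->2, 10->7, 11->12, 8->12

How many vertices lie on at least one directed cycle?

A vertex is on a directed cycle iff it belongs to a strongly connected component of size ≥ 2 (or has a self-loop).
The vertices on cycles are {1, 3, 4, 5, 6, 8, 9, 10, 11, 12} — 10 in total.

10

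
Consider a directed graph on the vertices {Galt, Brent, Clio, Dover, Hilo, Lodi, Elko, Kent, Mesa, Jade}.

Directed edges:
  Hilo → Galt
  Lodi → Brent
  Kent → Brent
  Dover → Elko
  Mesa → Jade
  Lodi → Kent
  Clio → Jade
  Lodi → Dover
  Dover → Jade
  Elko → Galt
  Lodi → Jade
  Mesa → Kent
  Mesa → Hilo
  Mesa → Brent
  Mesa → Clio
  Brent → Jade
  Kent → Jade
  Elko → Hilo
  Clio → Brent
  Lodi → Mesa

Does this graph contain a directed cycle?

DFS with white/gray/black marking, starting from Galt:
Galt gray
Galt black
Brent gray
  Jade gray
  Jade black
Brent black
Clio gray
  Clio→Brent: Brent black — skip
  Clio→Jade: Jade black — skip
Clio black
Dover gray
  Dover→Jade: Jade black — skip
  Elko gray
    Elko→Galt: Galt black — skip
    Hilo gray
      Hilo→Galt: Galt black — skip
    Hilo black
  Elko black
Dover black
Lodi gray
  Lodi→Brent: Brent black — skip
  Mesa gray
    Kent gray
      Kent→Jade: Jade black — skip
      Kent→Brent: Brent black — skip
    Kent black
    Mesa→Clio: Clio black — skip
    Mesa→Jade: Jade black — skip
    Mesa→Brent: Brent black — skip
    Mesa→Hilo: Hilo black — skip
  Mesa black
  Lodi→Dover: Dover black — skip
  Lodi→Jade: Jade black — skip
  Lodi→Kent: Kent black — skip
Lodi black
Every edge goes to a white or black vertex — no back edge, so the graph is acyclic.

No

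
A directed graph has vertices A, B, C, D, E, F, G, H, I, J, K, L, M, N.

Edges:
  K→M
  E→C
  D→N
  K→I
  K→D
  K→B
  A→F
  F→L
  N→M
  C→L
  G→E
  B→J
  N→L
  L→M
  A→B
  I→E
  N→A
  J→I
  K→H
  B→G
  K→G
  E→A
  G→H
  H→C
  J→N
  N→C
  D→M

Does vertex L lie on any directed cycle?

No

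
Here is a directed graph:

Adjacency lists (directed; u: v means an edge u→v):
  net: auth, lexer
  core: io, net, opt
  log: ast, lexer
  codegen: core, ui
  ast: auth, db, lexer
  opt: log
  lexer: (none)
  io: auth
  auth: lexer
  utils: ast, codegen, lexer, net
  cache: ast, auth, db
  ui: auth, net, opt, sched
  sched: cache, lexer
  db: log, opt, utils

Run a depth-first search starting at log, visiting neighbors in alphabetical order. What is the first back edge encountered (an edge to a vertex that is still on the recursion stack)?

DFS from log (visiting neighbors in alphabetical order); mark gray on enter, black on exit:
log gray
  ast gray
    auth gray
      lexer gray
      lexer black
    auth black
    db gray
      db→log: log is gray → back edge
First back edge: db → log.

db->log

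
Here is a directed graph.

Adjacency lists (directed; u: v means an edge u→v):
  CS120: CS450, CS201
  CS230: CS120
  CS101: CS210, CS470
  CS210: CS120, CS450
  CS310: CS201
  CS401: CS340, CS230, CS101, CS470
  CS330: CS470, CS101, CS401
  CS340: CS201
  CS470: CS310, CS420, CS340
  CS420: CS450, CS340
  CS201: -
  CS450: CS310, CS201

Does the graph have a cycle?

No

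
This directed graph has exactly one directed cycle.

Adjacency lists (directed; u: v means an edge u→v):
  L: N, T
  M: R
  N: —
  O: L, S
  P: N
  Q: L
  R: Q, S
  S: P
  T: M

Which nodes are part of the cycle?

L, M, Q, R, T

DFS with gray/black marking from L:
L gray
  N gray
  N black
  T gray
    M gray
      R gray
        Q gray
          Q→L: L is gray → back edge
Back edge closes the cycle L → T → M → R → Q → L; its vertices are {L, M, Q, R, T}.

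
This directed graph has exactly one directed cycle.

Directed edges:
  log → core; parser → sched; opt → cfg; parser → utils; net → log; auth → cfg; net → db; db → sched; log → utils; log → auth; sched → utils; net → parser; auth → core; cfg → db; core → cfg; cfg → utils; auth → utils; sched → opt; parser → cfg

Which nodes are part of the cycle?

db, cfg, opt, sched

DFS with gray/black marking from db:
db gray
  sched gray
    opt gray
      cfg gray
        cfg→db: db is gray → back edge
Back edge closes the cycle db → sched → opt → cfg → db; its vertices are {db, cfg, opt, sched}.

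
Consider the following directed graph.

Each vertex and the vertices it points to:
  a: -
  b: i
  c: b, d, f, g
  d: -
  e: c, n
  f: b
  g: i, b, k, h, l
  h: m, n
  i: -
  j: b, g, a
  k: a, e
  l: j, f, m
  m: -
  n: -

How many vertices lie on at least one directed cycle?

6

A vertex is on a directed cycle iff it belongs to a strongly connected component of size ≥ 2 (or has a self-loop).
The vertices on cycles are {c, e, g, j, k, l} — 6 in total.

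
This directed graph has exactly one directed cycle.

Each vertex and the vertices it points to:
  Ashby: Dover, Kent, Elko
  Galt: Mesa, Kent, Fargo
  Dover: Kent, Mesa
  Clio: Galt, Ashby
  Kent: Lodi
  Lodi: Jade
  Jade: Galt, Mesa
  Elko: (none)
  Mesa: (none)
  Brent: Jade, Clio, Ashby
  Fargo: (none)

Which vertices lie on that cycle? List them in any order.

Galt, Jade, Kent, Lodi

DFS with gray/black marking from Jade:
Jade gray
  Galt gray
    Mesa gray
    Mesa black
    Kent gray
      Lodi gray
        Lodi→Jade: Jade is gray → back edge
Back edge closes the cycle Jade → Galt → Kent → Lodi → Jade; its vertices are {Galt, Jade, Kent, Lodi}.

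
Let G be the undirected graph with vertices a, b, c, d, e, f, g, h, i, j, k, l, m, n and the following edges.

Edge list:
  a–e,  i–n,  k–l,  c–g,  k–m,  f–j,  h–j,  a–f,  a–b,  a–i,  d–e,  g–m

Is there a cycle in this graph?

DFS, tracking each vertex's parent; an edge to a visited non-parent vertex closes a cycle.
Start from d:
visit d (parent –)
  visit e (parent d)
    visit a (parent e)
      visit i (parent a)
        visit n (parent i)
          n–i: parent, skip
        i–a: parent, skip
      a–e: parent, skip
      visit b (parent a)
        b–a: parent, skip
      visit f (parent a)
        f–a: parent, skip
        visit j (parent f)
          visit h (parent j)
            h–j: parent, skip
          j–f: parent, skip
    e–d: parent, skip
visit c (parent –)
  visit g (parent c)
    visit m (parent g)
      visit k (parent m)
        k–m: parent, skip
        visit l (parent k)
          l–k: parent, skip
      m–g: parent, skip
    g–c: parent, skip
No non-parent visited neighbor found — the graph is a forest.

No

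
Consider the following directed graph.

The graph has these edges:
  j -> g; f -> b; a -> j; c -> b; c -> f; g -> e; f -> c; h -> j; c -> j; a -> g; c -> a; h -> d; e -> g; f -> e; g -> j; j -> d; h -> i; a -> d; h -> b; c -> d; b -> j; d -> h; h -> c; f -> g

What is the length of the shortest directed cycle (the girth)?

2

For each vertex v, BFS finds the shortest path from v back to v.
The shortest such closed walk is h → d → h, length 2.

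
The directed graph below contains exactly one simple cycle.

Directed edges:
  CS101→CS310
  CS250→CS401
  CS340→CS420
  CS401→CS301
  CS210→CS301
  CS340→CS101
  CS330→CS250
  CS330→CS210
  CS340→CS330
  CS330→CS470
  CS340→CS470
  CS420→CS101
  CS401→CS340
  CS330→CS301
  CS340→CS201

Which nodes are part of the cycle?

CS250, CS330, CS340, CS401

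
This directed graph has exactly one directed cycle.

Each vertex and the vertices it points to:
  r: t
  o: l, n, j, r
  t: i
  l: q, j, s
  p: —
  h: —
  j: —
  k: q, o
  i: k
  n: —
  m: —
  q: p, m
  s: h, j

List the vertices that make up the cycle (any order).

i, k, o, r, t

DFS with gray/black marking from i:
i gray
  k gray
    q gray
      p gray
      p black
      m gray
      m black
    q black
    o gray
      l gray
        l→q: q black — skip
        j gray
        j black
        s gray
          h gray
          h black
          s→j: j black — skip
        s black
      l black
      n gray
      n black
      o→j: j black — skip
      r gray
        t gray
          t→i: i is gray → back edge
Back edge closes the cycle i → k → o → r → t → i; its vertices are {i, k, o, r, t}.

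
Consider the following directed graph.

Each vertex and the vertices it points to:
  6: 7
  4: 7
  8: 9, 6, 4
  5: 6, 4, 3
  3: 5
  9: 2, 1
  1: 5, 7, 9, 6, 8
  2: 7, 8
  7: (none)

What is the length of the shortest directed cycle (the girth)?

For each vertex v, BFS finds the shortest path from v back to v.
The shortest such closed walk is 1 → 9 → 1, length 2.

2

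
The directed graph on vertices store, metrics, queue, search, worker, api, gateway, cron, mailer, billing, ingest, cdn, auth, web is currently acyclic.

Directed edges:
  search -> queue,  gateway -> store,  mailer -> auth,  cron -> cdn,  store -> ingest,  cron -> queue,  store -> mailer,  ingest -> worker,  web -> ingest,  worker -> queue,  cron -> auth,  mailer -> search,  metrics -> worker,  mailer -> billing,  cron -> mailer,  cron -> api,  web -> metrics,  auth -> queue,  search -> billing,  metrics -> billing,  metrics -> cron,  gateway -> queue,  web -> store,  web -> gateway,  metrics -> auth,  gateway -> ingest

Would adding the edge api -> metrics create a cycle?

Yes

Adding api→metrics creates a cycle iff metrics can already reach api.
Path from metrics: metrics → cron → api.
So metrics → … → api → metrics is a cycle.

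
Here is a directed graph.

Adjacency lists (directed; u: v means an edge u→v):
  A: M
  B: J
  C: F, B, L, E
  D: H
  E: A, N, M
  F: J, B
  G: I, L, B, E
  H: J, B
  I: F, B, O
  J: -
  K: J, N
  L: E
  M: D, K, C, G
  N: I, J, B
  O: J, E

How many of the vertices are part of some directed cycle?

10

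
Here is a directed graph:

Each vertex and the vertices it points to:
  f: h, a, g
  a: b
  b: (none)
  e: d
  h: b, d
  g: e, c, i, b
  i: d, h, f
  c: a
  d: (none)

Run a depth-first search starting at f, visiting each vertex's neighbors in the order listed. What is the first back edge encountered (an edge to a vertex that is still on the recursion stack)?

DFS from f (visiting each vertex's neighbors in the order listed); mark gray on enter, black on exit:
f gray
  h gray
    b gray
    b black
    d gray
    d black
  h black
  a gray
    a→b: b black — skip
  a black
  g gray
    e gray
      e→d: d black — skip
    e black
    c gray
      c→a: a black — skip
    c black
    i gray
      i→d: d black — skip
      i→h: h black — skip
      i→f: f is gray → back edge
First back edge: i → f.

i->f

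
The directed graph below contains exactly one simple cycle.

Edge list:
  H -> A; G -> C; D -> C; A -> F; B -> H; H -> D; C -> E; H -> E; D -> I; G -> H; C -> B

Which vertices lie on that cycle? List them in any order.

B, C, D, H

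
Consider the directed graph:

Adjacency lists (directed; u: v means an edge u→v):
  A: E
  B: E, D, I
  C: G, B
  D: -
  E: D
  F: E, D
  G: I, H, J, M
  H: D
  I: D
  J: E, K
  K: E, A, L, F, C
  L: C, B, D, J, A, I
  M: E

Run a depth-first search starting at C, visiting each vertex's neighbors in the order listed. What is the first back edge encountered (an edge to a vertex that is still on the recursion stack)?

L→C

DFS from C (visiting each vertex's neighbors in the order listed); mark gray on enter, black on exit:
C gray
  G gray
    I gray
      D gray
      D black
    I black
    H gray
      H→D: D black — skip
    H black
    J gray
      E gray
        E→D: D black — skip
      E black
      K gray
        K→E: E black — skip
        A gray
          A→E: E black — skip
        A black
        L gray
          L→C: C is gray → back edge
First back edge: L → C.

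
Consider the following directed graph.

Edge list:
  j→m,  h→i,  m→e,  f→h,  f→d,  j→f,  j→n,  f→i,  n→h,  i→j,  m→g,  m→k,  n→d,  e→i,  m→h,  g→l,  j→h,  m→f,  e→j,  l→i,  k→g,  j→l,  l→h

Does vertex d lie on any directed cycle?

d lies on a cycle iff there is a path from d back to itself.
Exploring from d, it never reaches itself; equivalently, its strongly connected component is a singleton.

No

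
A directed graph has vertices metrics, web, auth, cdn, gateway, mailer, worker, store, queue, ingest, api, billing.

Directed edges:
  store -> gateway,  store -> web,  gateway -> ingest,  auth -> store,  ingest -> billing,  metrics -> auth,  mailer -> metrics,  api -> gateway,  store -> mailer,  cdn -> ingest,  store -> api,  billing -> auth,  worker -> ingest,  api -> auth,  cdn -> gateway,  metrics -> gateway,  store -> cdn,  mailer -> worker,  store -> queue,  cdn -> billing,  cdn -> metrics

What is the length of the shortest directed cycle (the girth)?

3

For each vertex v, BFS finds the shortest path from v back to v.
The shortest such closed walk is store → api → auth → store, length 3.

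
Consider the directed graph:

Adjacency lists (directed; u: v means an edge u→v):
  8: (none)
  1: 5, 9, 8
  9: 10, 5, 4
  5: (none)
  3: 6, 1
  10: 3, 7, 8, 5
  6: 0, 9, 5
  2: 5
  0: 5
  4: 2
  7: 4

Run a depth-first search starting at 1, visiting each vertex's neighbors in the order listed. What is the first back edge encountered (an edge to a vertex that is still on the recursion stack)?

6->9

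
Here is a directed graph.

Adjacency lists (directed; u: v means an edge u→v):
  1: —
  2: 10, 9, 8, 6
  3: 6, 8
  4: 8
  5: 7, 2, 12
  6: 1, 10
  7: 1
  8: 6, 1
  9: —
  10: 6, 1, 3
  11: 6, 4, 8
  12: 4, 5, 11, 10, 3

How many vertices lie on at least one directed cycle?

6

A vertex is on a directed cycle iff it belongs to a strongly connected component of size ≥ 2 (or has a self-loop).
The vertices on cycles are {3, 5, 6, 8, 10, 12} — 6 in total.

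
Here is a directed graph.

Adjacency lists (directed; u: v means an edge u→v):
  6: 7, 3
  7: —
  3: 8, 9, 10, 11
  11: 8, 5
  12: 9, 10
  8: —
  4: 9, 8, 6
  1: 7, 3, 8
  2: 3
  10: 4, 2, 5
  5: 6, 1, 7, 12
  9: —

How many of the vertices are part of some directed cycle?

A vertex is on a directed cycle iff it belongs to a strongly connected component of size ≥ 2 (or has a self-loop).
The vertices on cycles are {1, 2, 3, 4, 5, 6, 10, 11, 12} — 9 in total.

9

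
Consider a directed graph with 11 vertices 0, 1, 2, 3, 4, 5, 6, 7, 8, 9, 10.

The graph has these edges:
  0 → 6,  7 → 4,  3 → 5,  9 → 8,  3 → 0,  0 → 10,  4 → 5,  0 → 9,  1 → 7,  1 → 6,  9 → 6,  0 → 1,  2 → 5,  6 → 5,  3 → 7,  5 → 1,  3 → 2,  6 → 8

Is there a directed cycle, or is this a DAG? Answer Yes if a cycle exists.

Yes

DFS with white/gray/black marking, starting from 7:
7 gray
  4 gray
    5 gray
      1 gray
        6 gray
          6→5: 5 is gray → back edge
Back edge found, so a cycle exists: 5 → 1 → 6 → 5.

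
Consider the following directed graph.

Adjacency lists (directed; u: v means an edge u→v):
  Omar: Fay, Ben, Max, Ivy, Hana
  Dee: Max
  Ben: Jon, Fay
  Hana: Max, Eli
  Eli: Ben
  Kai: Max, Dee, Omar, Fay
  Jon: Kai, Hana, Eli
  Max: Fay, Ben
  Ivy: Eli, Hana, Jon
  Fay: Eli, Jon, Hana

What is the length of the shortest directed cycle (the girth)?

3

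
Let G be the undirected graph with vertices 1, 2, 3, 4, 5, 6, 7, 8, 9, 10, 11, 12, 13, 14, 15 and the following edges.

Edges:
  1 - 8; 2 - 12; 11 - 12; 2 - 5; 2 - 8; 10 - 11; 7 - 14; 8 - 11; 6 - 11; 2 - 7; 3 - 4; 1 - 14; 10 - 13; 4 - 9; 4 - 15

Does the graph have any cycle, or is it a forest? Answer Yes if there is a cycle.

Yes

DFS, tracking each vertex's parent; an edge to a visited non-parent vertex closes a cycle.
Start from 15:
visit 15 (parent –)
  visit 4 (parent 15)
    visit 3 (parent 4)
      3–4: parent, skip
    visit 9 (parent 4)
      9–4: parent, skip
    4–15: parent, skip
visit 1 (parent –)
  visit 8 (parent 1)
    visit 11 (parent 8)
      visit 6 (parent 11)
        6–11: parent, skip
      visit 12 (parent 11)
        visit 2 (parent 12)
          2–8: 8 visited and ≠ parent → cycle
Cycle: 8 – 11 – 12 – 2 – 8.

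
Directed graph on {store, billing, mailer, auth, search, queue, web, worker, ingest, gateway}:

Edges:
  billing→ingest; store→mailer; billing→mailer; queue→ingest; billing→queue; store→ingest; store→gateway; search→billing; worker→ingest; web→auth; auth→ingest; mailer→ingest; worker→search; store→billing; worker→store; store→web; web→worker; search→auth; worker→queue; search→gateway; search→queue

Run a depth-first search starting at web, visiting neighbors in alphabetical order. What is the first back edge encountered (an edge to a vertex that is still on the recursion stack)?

store->web

DFS from web (visiting neighbors in alphabetical order); mark gray on enter, black on exit:
web gray
  auth gray
    ingest gray
    ingest black
  auth black
  worker gray
    worker→ingest: ingest black — skip
    queue gray
      queue→ingest: ingest black — skip
    queue black
    search gray
      search→auth: auth black — skip
      billing gray
        billing→ingest: ingest black — skip
        mailer gray
          mailer→ingest: ingest black — skip
        mailer black
        billing→queue: queue black — skip
      billing black
      gateway gray
      gateway black
      search→queue: queue black — skip
    search black
    store gray
      store→billing: billing black — skip
      store→gateway: gateway black — skip
      store→ingest: ingest black — skip
      store→mailer: mailer black — skip
      store→web: web is gray → back edge
First back edge: store → web.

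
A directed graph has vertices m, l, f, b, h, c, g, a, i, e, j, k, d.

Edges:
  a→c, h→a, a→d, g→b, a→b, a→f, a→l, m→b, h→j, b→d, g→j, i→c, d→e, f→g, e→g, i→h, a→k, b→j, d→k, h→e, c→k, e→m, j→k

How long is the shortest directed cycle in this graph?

For each vertex v, BFS finds the shortest path from v back to v.
The shortest such closed walk is e → m → b → d → e, length 4.

4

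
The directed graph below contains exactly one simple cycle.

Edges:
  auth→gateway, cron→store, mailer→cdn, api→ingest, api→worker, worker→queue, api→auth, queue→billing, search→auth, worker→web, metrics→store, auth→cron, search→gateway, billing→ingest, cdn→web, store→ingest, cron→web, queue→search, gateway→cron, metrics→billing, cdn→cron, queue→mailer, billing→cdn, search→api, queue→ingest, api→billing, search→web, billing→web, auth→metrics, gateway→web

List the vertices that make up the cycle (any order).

DFS with gray/black marking from queue:
queue gray
  billing gray
    web gray
    web black
    ingest gray
    ingest black
    cdn gray
      cdn→web: web black — skip
      cron gray
        store gray
          store→ingest: ingest black — skip
        store black
        cron→web: web black — skip
      cron black
    cdn black
  billing black
  queue→ingest: ingest black — skip
  search gray
    api gray
      api→ingest: ingest black — skip
      worker gray
        worker→queue: queue is gray → back edge
Back edge closes the cycle queue → search → api → worker → queue; its vertices are {api, queue, search, worker}.

api, queue, search, worker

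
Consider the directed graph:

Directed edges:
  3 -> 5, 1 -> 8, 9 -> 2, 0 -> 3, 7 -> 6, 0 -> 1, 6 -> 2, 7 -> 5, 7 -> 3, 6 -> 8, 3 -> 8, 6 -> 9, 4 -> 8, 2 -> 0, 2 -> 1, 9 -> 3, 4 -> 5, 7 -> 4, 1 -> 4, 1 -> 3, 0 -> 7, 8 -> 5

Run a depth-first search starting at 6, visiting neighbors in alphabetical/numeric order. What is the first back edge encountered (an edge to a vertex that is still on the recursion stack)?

7→6

DFS from 6 (visiting neighbors in alphabetical/numeric order); mark gray on enter, black on exit:
6 gray
  2 gray
    0 gray
      1 gray
        3 gray
          5 gray
          5 black
          8 gray
            8→5: 5 black — skip
          8 black
        3 black
        4 gray
          4→5: 5 black — skip
          4→8: 8 black — skip
        4 black
        1→8: 8 black — skip
      1 black
      0→3: 3 black — skip
      7 gray
        7→3: 3 black — skip
        7→4: 4 black — skip
        7→5: 5 black — skip
        7→6: 6 is gray → back edge
First back edge: 7 → 6.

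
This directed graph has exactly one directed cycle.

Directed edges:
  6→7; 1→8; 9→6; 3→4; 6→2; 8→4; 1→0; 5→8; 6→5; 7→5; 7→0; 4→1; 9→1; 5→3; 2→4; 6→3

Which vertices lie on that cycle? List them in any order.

DFS with gray/black marking from 1:
1 gray
  8 gray
    4 gray
      4→1: 1 is gray → back edge
Back edge closes the cycle 1 → 8 → 4 → 1; its vertices are {1, 4, 8}.

1, 4, 8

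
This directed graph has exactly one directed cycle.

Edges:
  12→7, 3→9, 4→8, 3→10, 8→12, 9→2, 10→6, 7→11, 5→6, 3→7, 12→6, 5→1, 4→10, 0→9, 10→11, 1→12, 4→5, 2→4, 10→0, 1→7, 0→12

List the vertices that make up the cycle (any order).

0, 2, 4, 9, 10

DFS with gray/black marking from 9:
9 gray
  2 gray
    4 gray
      5 gray
        6 gray
        6 black
        1 gray
          12 gray
            12→6: 6 black — skip
            7 gray
              11 gray
              11 black
            7 black
          12 black
          1→7: 7 black — skip
        1 black
      5 black
      8 gray
        8→12: 12 black — skip
      8 black
      10 gray
        10→6: 6 black — skip
        0 gray
          0→12: 12 black — skip
          0→9: 9 is gray → back edge
Back edge closes the cycle 9 → 2 → 4 → 10 → 0 → 9; its vertices are {0, 2, 4, 9, 10}.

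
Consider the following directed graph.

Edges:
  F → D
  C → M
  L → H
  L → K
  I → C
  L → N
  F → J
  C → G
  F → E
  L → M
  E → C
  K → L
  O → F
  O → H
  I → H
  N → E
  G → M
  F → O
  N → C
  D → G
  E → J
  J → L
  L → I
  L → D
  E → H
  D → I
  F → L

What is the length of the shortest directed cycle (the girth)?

For each vertex v, BFS finds the shortest path from v back to v.
The shortest such closed walk is O → F → O, length 2.

2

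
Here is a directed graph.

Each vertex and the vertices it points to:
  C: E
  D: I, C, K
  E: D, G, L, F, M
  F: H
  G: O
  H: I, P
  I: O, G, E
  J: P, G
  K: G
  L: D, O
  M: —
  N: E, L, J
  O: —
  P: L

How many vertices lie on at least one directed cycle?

A vertex is on a directed cycle iff it belongs to a strongly connected component of size ≥ 2 (or has a self-loop).
The vertices on cycles are {C, D, E, F, H, I, L, P} — 8 in total.

8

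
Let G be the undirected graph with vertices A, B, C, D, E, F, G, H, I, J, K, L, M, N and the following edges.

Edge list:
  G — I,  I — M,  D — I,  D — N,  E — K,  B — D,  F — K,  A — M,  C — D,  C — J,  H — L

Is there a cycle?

No

DFS, tracking each vertex's parent; an edge to a visited non-parent vertex closes a cycle.
Start from H:
visit H (parent –)
  visit L (parent H)
    L–H: parent, skip
visit A (parent –)
  visit M (parent A)
    visit I (parent M)
      visit D (parent I)
        visit C (parent D)
          visit J (parent C)
            J–C: parent, skip
          C–D: parent, skip
        visit B (parent D)
          B–D: parent, skip
        visit N (parent D)
          N–D: parent, skip
        D–I: parent, skip
      I–M: parent, skip
      visit G (parent I)
        G–I: parent, skip
    M–A: parent, skip
visit E (parent –)
  visit K (parent E)
    visit F (parent K)
      F–K: parent, skip
    K–E: parent, skip
No non-parent visited neighbor found — the graph is a forest.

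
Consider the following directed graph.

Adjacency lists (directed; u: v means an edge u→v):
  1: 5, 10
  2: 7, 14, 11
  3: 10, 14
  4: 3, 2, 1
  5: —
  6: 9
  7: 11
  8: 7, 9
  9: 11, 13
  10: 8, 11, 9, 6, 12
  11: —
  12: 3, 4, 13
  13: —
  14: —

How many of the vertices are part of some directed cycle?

5

A vertex is on a directed cycle iff it belongs to a strongly connected component of size ≥ 2 (or has a self-loop).
The vertices on cycles are {1, 3, 4, 10, 12} — 5 in total.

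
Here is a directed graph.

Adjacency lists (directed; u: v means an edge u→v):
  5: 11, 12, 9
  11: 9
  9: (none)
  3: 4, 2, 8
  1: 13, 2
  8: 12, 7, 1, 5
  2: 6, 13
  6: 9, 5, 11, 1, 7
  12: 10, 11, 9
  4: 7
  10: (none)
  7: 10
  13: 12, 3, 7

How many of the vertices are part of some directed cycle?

A vertex is on a directed cycle iff it belongs to a strongly connected component of size ≥ 2 (or has a self-loop).
The vertices on cycles are {1, 2, 3, 6, 8, 13} — 6 in total.

6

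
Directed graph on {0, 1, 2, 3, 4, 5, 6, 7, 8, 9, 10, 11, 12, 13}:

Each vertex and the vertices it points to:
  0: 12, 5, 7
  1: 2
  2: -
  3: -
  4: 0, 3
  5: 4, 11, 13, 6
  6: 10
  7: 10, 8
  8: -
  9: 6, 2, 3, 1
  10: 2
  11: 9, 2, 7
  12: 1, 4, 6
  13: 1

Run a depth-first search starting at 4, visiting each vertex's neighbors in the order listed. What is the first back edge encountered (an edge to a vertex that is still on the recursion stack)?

DFS from 4 (visiting each vertex's neighbors in the order listed); mark gray on enter, black on exit:
4 gray
  0 gray
    12 gray
      1 gray
        2 gray
        2 black
      1 black
      12→4: 4 is gray → back edge
First back edge: 12 → 4.

12->4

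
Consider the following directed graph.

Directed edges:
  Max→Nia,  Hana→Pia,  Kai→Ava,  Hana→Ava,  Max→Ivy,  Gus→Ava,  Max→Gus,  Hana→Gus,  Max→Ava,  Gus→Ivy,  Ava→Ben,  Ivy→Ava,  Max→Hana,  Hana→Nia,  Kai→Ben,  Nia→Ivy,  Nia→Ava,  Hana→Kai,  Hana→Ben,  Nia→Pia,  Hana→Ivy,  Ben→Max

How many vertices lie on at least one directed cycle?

A vertex is on a directed cycle iff it belongs to a strongly connected component of size ≥ 2 (or has a self-loop).
The vertices on cycles are {Ava, Ben, Gus, Ivy, Kai, Max, Nia, Hana} — 8 in total.

8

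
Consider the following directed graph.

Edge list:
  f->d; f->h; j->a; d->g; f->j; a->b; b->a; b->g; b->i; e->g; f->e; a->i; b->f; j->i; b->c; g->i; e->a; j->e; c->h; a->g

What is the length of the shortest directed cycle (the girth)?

2

For each vertex v, BFS finds the shortest path from v back to v.
The shortest such closed walk is b → a → b, length 2.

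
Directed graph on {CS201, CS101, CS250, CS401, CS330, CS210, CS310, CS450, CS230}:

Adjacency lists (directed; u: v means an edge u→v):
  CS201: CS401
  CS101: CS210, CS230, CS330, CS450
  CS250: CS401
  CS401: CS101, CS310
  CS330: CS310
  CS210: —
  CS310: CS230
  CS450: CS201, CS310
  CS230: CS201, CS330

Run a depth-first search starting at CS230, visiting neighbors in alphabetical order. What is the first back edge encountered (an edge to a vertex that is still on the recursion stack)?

DFS from CS230 (visiting neighbors in alphabetical order); mark gray on enter, black on exit:
CS230 gray
  CS201 gray
    CS401 gray
      CS101 gray
        CS210 gray
        CS210 black
        CS101→CS230: CS230 is gray → back edge
First back edge: CS101 → CS230.

CS101→CS230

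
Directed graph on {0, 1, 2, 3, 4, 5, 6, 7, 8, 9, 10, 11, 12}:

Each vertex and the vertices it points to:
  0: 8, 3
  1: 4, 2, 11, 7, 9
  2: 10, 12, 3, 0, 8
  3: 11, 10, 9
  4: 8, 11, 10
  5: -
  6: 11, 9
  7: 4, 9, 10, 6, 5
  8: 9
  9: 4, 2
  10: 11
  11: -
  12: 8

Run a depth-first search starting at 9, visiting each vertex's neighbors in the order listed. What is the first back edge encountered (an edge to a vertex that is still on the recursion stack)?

8→9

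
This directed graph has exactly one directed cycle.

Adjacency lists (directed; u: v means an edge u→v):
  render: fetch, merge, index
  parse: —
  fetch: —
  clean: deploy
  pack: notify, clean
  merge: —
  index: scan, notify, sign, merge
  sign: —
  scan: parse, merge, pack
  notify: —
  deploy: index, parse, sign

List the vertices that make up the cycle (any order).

pack, scan, clean, index, deploy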